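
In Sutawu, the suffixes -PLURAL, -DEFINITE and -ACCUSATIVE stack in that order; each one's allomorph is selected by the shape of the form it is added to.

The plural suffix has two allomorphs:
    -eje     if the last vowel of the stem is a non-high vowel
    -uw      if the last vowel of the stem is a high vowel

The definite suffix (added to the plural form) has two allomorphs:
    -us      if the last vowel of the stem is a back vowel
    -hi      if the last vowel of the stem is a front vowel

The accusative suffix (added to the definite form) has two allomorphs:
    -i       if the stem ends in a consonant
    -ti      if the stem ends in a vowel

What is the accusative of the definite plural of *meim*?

meimuwusi

Since the last vowel of *meim* is /i/ (a high vowel), it takes -uw, giving *meimuw*.
The plural form *meimuw*: last vowel = /u/, a back vowel → -us → *meimuwus*.
Since the final sound of the definite form *meimuwus* is /s/ (a consonant), it takes -i, giving *meimuwusi*.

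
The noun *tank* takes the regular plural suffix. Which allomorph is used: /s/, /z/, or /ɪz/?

The stem *tank* ends in a voiceless non-sibilant consonant.
The plural suffix surfaces as /ɪz/ after sibilants, /s/ after other voiceless consonants, and /z/ after other voiced sounds.
So the plural -s on *tank* is pronounced /s/.

/s/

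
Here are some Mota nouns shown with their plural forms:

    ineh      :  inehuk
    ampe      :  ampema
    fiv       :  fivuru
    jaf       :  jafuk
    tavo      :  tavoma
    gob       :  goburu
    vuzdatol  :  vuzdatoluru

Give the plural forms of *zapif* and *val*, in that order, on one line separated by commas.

zapifuk, valuru

The suffix is conditioned by the final sound: -uk when the stem ends in a voiceless consonant (*ineh*, *jaf*); -uru when the stem ends in a voiced consonant (*fiv*, *gob*, *vuzdatol*); -ma when the stem ends in a vowel (*ampe*, *tavo*).
*zapif*: final sound = /f/, a voiceless consonant → -uk → *zapifuk*.
Since the final sound of *val* is /l/ (a voiced consonant), it takes -uru, giving *valuru*.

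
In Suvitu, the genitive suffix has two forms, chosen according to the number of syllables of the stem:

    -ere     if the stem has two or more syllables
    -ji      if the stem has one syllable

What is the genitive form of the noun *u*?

uji

*u* (one syllable) → -ji → *uji*.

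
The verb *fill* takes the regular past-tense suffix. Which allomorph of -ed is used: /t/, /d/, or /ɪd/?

The stem *fill* ends in a voiced sound other than /d/.
The -ed suffix is realized as /ɪd/ after /t, d/; as /t/ after other voiceless consonants; and as /d/ after other voiced sounds.
So -ed on *fill* is pronounced /d/.

/d/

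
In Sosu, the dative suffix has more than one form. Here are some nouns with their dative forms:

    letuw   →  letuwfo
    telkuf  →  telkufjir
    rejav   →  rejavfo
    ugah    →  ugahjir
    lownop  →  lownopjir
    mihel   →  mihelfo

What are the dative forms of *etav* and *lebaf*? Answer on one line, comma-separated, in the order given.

Looking at the final consonant of each stem: -jir when the stem ends in a voiceless consonant (*telkuf*, *ugah*, *lownop*); -fo when the stem ends in a voiced consonant (*letuw*, *rejav*, *mihel*).
*etav*: final consonant = /v/, voiced → -fo → *etavfo*.
The final consonant of *lebaf* is /f/, which is voiceless, so the suffix is -jir, giving *lebafjir*.

etavfo, lebafjir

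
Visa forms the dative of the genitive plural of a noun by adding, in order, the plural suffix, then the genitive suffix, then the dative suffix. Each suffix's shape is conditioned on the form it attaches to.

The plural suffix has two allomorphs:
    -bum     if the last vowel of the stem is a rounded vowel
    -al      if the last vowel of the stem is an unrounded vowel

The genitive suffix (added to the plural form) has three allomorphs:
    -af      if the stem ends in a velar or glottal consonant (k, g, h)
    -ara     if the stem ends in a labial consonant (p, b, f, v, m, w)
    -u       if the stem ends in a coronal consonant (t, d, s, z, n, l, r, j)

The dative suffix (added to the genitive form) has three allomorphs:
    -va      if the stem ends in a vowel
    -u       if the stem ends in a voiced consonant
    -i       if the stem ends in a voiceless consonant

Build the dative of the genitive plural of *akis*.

Since the last vowel of *akis* is /i/ (an unrounded vowel), it takes -al, giving *akisal*.
Since the final consonant of the plural form *akisal* is /l/ (coronal), it takes -u, giving *akisalu*.
The final sound of the genitive form *akisalu* is /u/, which is a vowel, so the dative suffix is -va, giving *akisaluva*.

akisaluva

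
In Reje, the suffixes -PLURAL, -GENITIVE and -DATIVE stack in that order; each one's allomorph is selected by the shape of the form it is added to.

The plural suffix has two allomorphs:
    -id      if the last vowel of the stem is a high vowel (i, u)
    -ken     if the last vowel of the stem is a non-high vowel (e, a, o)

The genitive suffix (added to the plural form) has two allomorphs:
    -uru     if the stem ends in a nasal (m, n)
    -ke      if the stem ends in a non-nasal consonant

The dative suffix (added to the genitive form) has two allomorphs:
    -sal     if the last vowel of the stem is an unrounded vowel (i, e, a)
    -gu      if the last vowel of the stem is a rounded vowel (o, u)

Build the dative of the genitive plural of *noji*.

nojiidkesal

The last vowel of *noji* is /i/, which is a high vowel, so the plural suffix is -id, giving *nojiid*.
The plural form *nojiid*: final consonant = /d/, non-nasal → -ke → *nojiidke*.
Since the last vowel of the genitive form *nojiidke* is /e/ (an unrounded vowel), it takes -sal, giving *nojiidkesal*.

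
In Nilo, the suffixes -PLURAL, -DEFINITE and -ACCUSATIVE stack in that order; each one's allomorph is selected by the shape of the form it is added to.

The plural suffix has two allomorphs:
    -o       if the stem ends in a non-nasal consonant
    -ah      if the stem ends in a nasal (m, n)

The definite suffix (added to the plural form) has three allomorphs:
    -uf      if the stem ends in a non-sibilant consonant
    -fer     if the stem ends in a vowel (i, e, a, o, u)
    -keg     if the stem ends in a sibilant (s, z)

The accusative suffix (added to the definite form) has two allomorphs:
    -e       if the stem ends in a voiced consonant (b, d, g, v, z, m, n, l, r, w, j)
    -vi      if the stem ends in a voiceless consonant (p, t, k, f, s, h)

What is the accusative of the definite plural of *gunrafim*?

*gunrafim*: final consonant = /m/, a nasal → -ah → *gunrafimah*.
The plural form *gunrafimah* — final sound /h/ (a non-sibilant consonant) → -uf → *gunrafimahuf*.
The definite form *gunrafimahuf* — final consonant /f/ (voiceless) → -vi → *gunrafimahufvi*.

gunrafimahufvi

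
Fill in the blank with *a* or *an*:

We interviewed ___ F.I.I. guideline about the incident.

an

The indefinite article is chosen by the initial *sound* of the following word, not its spelling.
The initialism *F.I.I.* is read letter by letter; the first letter, F, is pronounced /ɛf/, which begins with a vowel sound.
So the article is *an*: We interviewed an F.I.I. guideline about the incident.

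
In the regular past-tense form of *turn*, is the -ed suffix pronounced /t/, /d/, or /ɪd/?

The stem *turn* ends in a voiced sound other than /d/.
The -ed suffix is realized as /ɪd/ after /t, d/; as /t/ after other voiceless consonants; and as /d/ after other voiced sounds.
So -ed on *turn* is pronounced /d/.

/d/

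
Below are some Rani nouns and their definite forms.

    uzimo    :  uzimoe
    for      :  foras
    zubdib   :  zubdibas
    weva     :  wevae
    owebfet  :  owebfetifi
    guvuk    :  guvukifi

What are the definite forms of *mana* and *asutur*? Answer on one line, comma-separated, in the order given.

The pattern is voicing of the final sound: -ifi when the stem ends in a voiceless consonant (*owebfet*, *guvuk*); -as when the stem ends in a voiced consonant (*for*, *zubdib*); -e when the stem ends in a vowel (*uzimo*, *weva*).
Since the final sound of *mana* is /a/ (a vowel), it takes -e, giving *manae*.
*asutur*: final sound = /r/, a voiced consonant → -as → *asuturas*.

manae, asuturas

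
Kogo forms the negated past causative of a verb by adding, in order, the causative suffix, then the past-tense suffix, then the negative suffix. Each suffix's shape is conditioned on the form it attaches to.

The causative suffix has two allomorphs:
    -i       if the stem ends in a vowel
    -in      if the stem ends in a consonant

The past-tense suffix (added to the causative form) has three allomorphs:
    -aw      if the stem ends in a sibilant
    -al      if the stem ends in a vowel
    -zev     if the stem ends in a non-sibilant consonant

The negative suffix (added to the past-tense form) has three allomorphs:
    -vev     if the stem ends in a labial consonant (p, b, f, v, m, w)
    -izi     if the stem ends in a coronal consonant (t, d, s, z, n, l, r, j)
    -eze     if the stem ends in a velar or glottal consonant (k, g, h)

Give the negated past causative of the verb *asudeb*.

*asudeb*: final sound = /b/, a consonant → -in → *asudebin*.
The causative form *asudebin*: final sound = /n/, a non-sibilant consonant → -zev → *asudebinzev*.
Since the final consonant of the past-tense form *asudebinzev* is /v/ (labial), it takes -vev, giving *asudebinzevvev*.

asudebinzevvev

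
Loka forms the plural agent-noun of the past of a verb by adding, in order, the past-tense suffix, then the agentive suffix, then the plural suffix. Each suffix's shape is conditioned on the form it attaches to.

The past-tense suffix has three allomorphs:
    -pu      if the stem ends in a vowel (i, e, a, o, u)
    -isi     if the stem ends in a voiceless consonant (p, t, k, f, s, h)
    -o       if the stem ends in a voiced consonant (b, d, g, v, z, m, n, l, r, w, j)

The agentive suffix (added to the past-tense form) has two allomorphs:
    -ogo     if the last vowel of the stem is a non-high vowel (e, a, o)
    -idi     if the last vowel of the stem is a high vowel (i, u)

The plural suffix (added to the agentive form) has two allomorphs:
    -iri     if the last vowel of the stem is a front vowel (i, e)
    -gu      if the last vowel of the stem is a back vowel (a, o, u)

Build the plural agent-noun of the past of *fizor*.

fizoroogogu

*fizor*: final sound = /r/, a voiced consonant → -o → *fizoro*.
Since the last vowel of the past-tense form *fizoro* is /o/ (a non-high vowel), it takes -ogo, giving *fizoroogo*.
The agentive form *fizoroogo*: last vowel = /o/, a back vowel → -gu → *fizoroogogu*.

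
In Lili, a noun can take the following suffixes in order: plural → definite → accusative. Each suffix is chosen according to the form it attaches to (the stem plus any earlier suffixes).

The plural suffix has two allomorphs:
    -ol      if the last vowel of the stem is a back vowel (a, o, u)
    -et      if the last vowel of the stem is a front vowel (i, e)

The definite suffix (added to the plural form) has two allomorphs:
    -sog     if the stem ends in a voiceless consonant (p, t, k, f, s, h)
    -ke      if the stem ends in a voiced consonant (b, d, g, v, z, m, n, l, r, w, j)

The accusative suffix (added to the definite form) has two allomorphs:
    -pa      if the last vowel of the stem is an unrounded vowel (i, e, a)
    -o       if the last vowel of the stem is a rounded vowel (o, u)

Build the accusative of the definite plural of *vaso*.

vasoolkepa

*vaso* — last vowel /o/ (a back vowel) → -ol → *vasool*.
The plural form *vasool*: final consonant = /l/, voiced → -ke → *vasoolke*.
The definite form *vasoolke* — last vowel /e/ (an unrounded vowel) → -pa → *vasoolkepa*.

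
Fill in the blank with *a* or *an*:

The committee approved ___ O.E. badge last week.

The indefinite article is chosen by the initial *sound* of the following word, not its spelling.
The initialism *O.E.* is read letter by letter; the first letter, O, is pronounced /oʊ/, which begins with a vowel sound.
So the article is *an*: The committee approved an O.E. badge last week.

an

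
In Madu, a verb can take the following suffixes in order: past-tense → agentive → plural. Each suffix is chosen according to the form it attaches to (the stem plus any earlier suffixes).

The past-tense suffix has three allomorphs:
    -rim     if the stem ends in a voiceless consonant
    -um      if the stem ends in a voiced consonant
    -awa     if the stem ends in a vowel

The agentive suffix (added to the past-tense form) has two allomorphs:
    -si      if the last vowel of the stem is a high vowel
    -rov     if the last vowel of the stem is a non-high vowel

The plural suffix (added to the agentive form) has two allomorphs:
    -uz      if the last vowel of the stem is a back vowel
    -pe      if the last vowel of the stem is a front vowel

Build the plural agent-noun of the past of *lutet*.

The final sound of *lutet* is /t/, which is a voiceless consonant, so the past-tense suffix is -rim, giving *lutetrim*.
Since the last vowel of the past-tense form *lutetrim* is /i/ (a high vowel), it takes -si, giving *lutetrimsi*.
The agentive form *lutetrimsi*: last vowel = /i/, a front vowel → -pe → *lutetrimsipe*.

lutetrimsipe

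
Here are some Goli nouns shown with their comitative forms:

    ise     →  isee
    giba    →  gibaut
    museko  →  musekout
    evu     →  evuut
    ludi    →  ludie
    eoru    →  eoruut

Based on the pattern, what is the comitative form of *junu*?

Looking at the last vowel of each stem: -e when the last vowel of the stem is a front vowel (*ise*, *ludi*); -ut when the last vowel of the stem is a back vowel (*giba*, *museko*, *evu*, *eoru*).
*junu*: last vowel = /u/, a back vowel → -ut → *junuut*.

junuut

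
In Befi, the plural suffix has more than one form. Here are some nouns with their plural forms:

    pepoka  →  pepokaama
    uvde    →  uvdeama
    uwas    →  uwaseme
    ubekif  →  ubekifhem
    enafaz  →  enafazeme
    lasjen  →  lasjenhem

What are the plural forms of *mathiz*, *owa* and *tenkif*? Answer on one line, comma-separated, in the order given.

Looking at the final sound of each stem: -eme when the stem ends in a sibilant (*uwas*, *enafaz*); -hem when the stem ends in a non-sibilant consonant (*ubekif*, *lasjen*); -ama when the stem ends in a vowel (*pepoka*, *uvde*).
*mathiz*: final sound = /z/, a sibilant → -eme → *mathizeme*.
The final sound of *owa* is /a/, which is a vowel, so the suffix is -ama, giving *owaama*.
Since the final sound of *tenkif* is /f/ (a non-sibilant consonant), it takes -hem, giving *tenkifhem*.

mathizeme, owaama, tenkifhem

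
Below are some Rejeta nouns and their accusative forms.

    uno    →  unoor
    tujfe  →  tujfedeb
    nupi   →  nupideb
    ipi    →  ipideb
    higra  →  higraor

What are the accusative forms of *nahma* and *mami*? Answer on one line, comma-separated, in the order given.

Looking at the last vowel of each stem: -deb when the last vowel of the stem is a front vowel (*tujfe*, *nupi*, *ipi*); -or when the last vowel of the stem is a back vowel (*uno*, *higra*).
*nahma*: last vowel = /a/, a back vowel → -or → *nahmaor*.
*mami* — last vowel /i/ (a front vowel) → -deb → *mamideb*.

nahmaor, mamideb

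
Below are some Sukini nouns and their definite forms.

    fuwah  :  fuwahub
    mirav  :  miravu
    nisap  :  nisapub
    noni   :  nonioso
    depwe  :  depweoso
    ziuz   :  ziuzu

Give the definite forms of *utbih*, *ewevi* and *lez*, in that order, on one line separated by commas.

utbihub, ewevioso, lezu

The suffix is conditioned by the final sound: -ub when the stem ends in a voiceless consonant (*fuwah*, *nisap*); -u when the stem ends in a voiced consonant (*mirav*, *ziuz*); -oso when the stem ends in a vowel (*noni*, *depwe*).
*utbih* — final sound /h/ (a voiceless consonant) → -ub → *utbihub*.
Since the final sound of *ewevi* is /i/ (a vowel), it takes -oso, giving *ewevioso*.
*lez* — final sound /z/ (a voiced consonant) → -u → *lezu*.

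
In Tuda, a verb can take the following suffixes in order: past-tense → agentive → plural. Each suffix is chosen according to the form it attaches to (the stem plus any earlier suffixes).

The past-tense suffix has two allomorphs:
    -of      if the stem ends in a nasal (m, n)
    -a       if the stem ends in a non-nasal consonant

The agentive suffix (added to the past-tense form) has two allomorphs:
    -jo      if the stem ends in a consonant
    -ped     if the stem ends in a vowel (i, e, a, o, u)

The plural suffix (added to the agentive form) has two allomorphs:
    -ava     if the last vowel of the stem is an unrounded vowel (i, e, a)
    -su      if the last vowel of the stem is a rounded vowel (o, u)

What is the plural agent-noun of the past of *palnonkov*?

Since the final consonant of *palnonkov* is /v/ (non-nasal), it takes -a, giving *palnonkova*.
The past-tense form *palnonkova* — final sound /a/ (a vowel) → -ped → *palnonkovaped*.
The last vowel of the agentive form *palnonkovaped* is /e/, which is an unrounded vowel, so the plural suffix is -ava, giving *palnonkovapedava*.

palnonkovapedava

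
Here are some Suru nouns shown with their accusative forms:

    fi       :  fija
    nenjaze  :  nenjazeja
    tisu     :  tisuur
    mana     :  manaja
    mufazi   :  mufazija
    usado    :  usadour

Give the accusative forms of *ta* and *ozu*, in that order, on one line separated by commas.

The pattern is rounding harmony: -ur when the last vowel of the stem is a rounded vowel (*tisu*, *usado*); -ja when the last vowel of the stem is an unrounded vowel (*fi*, *nenjaze*, *mana*, *mufazi*).
The last vowel of *ta* is /a/, which is an unrounded vowel, so the suffix is -ja, giving *taja*.
The last vowel of *ozu* is /u/, which is a rounded vowel, so the suffix is -ur, giving *ozuur*.

taja, ozuur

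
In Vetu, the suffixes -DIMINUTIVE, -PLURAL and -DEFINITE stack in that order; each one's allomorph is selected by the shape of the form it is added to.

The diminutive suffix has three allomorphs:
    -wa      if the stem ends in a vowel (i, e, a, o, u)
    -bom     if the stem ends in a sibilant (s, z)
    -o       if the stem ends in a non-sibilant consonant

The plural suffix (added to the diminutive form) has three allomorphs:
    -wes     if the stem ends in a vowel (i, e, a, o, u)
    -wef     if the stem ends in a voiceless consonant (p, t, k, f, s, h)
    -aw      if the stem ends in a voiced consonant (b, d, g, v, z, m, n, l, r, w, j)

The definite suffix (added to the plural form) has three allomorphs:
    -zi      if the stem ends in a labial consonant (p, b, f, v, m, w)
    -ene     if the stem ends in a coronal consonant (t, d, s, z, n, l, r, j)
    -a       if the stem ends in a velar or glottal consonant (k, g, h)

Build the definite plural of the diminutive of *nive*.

nivewawesene

*nive*: final sound = /e/, a vowel → -wa → *nivewa*.
Since the final sound of the diminutive form *nivewa* is /a/ (a vowel), it takes -wes, giving *nivewawes*.
Since the final consonant of the plural form *nivewawes* is /s/ (coronal), it takes -ene, giving *nivewawesene*.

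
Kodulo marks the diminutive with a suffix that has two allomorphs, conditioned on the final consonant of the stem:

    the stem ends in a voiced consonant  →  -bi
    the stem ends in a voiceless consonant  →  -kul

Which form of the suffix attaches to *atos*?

The final consonant of *atos* is /s/, which is voiceless, so the suffix is -kul.

-kul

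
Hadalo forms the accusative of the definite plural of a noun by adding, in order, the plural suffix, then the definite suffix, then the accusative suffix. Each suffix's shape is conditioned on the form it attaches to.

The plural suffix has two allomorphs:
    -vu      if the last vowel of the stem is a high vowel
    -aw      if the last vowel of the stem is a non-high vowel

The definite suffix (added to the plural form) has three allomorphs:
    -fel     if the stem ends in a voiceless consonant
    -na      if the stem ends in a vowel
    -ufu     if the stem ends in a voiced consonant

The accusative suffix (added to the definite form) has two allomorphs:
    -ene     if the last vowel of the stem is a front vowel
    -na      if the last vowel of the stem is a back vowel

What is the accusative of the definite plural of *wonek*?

wonekawufuna

*wonek*: last vowel = /e/, a non-high vowel → -aw → *wonekaw*.
The plural form *wonekaw*: final sound = /w/, a voiced consonant → -ufu → *wonekawufu*.
Since the last vowel of the definite form *wonekawufu* is /u/ (a back vowel), it takes -na, giving *wonekawufuna*.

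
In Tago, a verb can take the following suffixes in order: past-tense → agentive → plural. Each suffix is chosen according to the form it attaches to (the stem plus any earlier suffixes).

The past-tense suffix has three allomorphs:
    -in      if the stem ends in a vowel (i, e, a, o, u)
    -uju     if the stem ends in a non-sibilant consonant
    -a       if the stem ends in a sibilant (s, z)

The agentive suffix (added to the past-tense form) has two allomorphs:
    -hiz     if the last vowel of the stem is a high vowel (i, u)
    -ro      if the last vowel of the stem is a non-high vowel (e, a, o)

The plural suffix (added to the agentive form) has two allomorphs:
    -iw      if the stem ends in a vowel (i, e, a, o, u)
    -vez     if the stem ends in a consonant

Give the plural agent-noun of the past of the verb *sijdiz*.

*sijdiz*: final sound = /z/, a sibilant → -a → *sijdiza*.
Since the last vowel of the past-tense form *sijdiza* is /a/ (a non-high vowel), it takes -ro, giving *sijdizaro*.
Since the final sound of the agentive form *sijdizaro* is /o/ (a vowel), it takes -iw, giving *sijdizaroiw*.

sijdizaroiw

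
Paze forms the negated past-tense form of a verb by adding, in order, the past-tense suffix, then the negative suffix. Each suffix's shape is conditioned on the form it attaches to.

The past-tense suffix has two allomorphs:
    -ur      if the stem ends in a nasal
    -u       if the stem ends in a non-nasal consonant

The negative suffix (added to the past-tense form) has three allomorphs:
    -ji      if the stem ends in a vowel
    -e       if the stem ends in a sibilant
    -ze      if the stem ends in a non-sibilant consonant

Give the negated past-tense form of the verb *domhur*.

*domhur* — final consonant /r/ (non-nasal) → -u → *domhuru*.
Since the final sound of the past-tense form *domhuru* is /u/ (a vowel), it takes -ji, giving *domhuruji*.

domhuruji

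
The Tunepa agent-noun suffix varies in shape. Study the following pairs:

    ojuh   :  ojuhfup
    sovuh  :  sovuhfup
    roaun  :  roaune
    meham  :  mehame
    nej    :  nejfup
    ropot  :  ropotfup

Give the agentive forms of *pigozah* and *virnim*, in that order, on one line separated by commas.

Looking at the final consonant of each stem: -e when the stem ends in a nasal (*roaun*, *meham*); -fup when the stem ends in a non-nasal consonant (*ojuh*, *sovuh*, *nej*, *ropot*).
The final consonant of *pigozah* is /h/, which is non-nasal, so the suffix is -fup, giving *pigozahfup*.
Since the final consonant of *virnim* is /m/ (a nasal), it takes -e, giving *virnime*.

pigozahfup, virnime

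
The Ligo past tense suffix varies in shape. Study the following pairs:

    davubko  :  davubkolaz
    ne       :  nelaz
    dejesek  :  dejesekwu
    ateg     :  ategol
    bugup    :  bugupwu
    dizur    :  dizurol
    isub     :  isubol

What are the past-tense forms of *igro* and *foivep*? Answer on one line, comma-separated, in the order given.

igrolaz, foivepwu

The suffix is conditioned by the final sound: -wu when the stem ends in a voiceless consonant (*dejesek*, *bugup*); -ol when the stem ends in a voiced consonant (*ateg*, *dizur*, *isub*); -laz when the stem ends in a vowel (*davubko*, *ne*).
The final sound of *igro* is /o/, which is a vowel, so the suffix is -laz, giving *igrolaz*.
*foivep*: final sound = /p/, a voiceless consonant → -wu → *foivepwu*.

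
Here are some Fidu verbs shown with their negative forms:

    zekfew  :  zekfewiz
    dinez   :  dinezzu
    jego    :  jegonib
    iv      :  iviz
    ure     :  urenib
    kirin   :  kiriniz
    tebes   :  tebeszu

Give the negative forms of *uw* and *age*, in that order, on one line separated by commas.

The pattern is sibilance of the final sound: -zu when the stem ends in a sibilant (*dinez*, *tebes*); -iz when the stem ends in a non-sibilant consonant (*zekfew*, *iv*, *kirin*); -nib when the stem ends in a vowel (*jego*, *ure*).
*uw*: final sound = /w/, a non-sibilant consonant → -iz → *uwiz*.
*age*: final sound = /e/, a vowel → -nib → *agenib*.

uwiz, agenib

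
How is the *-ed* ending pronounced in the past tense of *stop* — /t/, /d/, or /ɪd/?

/t/

The stem *stop* ends in a voiceless consonant other than /t/.
The -ed suffix is realized as /ɪd/ after /t, d/; as /t/ after other voiceless consonants; and as /d/ after other voiced sounds.
So -ed on *stop* is pronounced /t/.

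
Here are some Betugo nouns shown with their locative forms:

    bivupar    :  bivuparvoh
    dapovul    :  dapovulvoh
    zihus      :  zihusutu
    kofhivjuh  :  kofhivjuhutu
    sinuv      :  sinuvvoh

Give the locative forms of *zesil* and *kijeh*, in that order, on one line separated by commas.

zesilvoh, kijehutu

The pattern is voicing of the final consonant: -utu when the stem ends in a voiceless consonant (*zihus*, *kofhivjuh*); -voh when the stem ends in a voiced consonant (*bivupar*, *dapovul*, *sinuv*).
*zesil*: final consonant = /l/, voiced → -voh → *zesilvoh*.
*kijeh* — final consonant /h/ (voiceless) → -utu → *kijehutu*.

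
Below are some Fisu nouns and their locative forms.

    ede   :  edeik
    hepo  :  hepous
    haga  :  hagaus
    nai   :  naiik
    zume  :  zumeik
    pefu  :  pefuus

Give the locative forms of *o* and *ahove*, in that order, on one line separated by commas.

ous, ahoveik

The alternation tracks the last vowel of the stem — -ik when the last vowel of the stem is a front vowel (*ede*, *nai*, *zume*); -us when the last vowel of the stem is a back vowel (*hepo*, *haga*, *pefu*).
The last vowel of *o* is /o/, which is a back vowel, so the suffix is -us, giving *ous*.
*ahove*: last vowel = /e/, a front vowel → -ik → *ahoveik*.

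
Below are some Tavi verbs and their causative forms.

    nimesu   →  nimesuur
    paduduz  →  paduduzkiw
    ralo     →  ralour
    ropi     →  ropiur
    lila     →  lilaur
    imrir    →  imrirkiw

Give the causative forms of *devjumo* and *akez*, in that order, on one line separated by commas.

devjumour, akezkiw

The alternation tracks the final sound of the stem — -kiw when the stem ends in a consonant (*paduduz*, *imrir*); -ur when the stem ends in a vowel (*nimesu*, *ralo*, *ropi*, *lila*).
*devjumo*: final sound = /o/, a vowel → -ur → *devjumour*.
The final sound of *akez* is /z/, which is a consonant, so the suffix is -kiw, giving *akezkiw*.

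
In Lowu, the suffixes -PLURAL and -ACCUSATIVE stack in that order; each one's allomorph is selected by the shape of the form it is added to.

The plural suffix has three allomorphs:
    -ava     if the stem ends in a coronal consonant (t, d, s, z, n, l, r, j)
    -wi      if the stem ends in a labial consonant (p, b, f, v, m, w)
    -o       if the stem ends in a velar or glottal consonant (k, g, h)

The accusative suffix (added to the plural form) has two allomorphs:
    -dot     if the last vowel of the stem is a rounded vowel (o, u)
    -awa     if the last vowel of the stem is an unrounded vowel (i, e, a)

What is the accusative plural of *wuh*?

wuhodot

The final consonant of *wuh* is /h/, which is velar/glottal, so the plural suffix is -o, giving *wuho*.
Since the last vowel of the plural form *wuho* is /o/ (a rounded vowel), it takes -dot, giving *wuhodot*.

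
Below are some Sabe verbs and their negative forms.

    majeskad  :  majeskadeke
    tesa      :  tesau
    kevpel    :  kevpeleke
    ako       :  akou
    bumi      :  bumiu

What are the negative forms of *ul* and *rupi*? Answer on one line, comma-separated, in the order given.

uleke, rupiu

The alternation tracks the final sound of the stem — -eke when the stem ends in a consonant (*majeskad*, *kevpel*); -u when the stem ends in a vowel (*tesa*, *ako*, *bumi*).
*ul* — final sound /l/ (a consonant) → -eke → *uleke*.
The final sound of *rupi* is /i/, which is a vowel, so the suffix is -u, giving *rupiu*.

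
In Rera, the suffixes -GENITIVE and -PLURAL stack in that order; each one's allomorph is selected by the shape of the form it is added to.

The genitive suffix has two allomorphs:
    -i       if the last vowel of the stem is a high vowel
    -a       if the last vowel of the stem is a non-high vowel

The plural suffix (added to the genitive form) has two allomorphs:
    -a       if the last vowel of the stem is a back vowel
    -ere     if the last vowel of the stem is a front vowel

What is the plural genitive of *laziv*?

laziviere

The last vowel of *laziv* is /i/, which is a high vowel, so the genitive suffix is -i, giving *lazivi*.
The last vowel of the genitive form *lazivi* is /i/, which is a front vowel, so the plural suffix is -ere, giving *laziviere*.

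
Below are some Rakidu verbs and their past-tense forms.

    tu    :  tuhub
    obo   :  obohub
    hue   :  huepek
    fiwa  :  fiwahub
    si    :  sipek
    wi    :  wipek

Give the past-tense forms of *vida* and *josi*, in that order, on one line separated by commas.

Looking at the last vowel of each stem: -pek when the last vowel of the stem is a front vowel (*hue*, *si*, *wi*); -hub when the last vowel of the stem is a back vowel (*tu*, *obo*, *fiwa*).
Since the last vowel of *vida* is /a/ (a back vowel), it takes -hub, giving *vidahub*.
*josi*: last vowel = /i/, a front vowel → -pek → *josipek*.

vidahub, josipek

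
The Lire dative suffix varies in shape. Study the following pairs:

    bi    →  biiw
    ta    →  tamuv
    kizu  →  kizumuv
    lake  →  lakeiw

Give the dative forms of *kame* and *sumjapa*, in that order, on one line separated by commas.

The suffix is conditioned by the last vowel: -iw when the last vowel of the stem is a front vowel (*bi*, *lake*); -muv when the last vowel of the stem is a back vowel (*ta*, *kizu*).
Since the last vowel of *kame* is /e/ (a front vowel), it takes -iw, giving *kameiw*.
Since the last vowel of *sumjapa* is /a/ (a back vowel), it takes -muv, giving *sumjapamuv*.

kameiw, sumjapamuv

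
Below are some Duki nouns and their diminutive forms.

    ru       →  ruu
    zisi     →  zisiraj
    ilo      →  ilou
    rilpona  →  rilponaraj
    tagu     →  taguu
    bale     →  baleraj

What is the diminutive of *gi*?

The suffix is conditioned by the last vowel: -u when the last vowel of the stem is a rounded vowel (*ru*, *ilo*, *tagu*); -raj when the last vowel of the stem is an unrounded vowel (*zisi*, *rilpona*, *bale*).
The last vowel of *gi* is /i/, which is an unrounded vowel, so the suffix is -raj, giving *giraj*.

giraj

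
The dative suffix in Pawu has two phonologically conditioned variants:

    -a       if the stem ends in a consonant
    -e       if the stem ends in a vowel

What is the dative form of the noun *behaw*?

*behaw* — final sound /w/ (a consonant) → -a → *behawa*.

behawa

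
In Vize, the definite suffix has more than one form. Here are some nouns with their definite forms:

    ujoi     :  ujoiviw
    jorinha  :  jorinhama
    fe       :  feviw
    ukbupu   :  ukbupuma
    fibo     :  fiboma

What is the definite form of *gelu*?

Looking at the last vowel of each stem: -viw when the last vowel of the stem is a front vowel (*ujoi*, *fe*); -ma when the last vowel of the stem is a back vowel (*jorinha*, *ukbupu*, *fibo*).
*gelu* — last vowel /u/ (a back vowel) → -ma → *geluma*.

geluma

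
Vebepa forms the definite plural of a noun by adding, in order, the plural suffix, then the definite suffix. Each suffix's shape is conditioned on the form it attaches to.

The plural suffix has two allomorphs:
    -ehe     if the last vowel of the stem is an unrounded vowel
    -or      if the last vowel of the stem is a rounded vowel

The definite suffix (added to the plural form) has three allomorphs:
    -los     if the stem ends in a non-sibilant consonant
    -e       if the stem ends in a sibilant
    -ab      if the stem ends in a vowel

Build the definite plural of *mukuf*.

mukuforlos

*mukuf*: last vowel = /u/, a rounded vowel → -or → *mukufor*.
The plural form *mukufor* — final sound /r/ (a non-sibilant consonant) → -los → *mukuforlos*.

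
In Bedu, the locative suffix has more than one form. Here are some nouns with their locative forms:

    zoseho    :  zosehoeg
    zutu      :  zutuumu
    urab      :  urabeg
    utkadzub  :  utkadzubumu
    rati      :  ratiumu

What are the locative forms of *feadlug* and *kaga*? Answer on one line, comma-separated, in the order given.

The alternation tracks the last vowel of the stem — -umu when the last vowel of the stem is a high vowel (*zutu*, *utkadzub*, *rati*); -eg when the last vowel of the stem is a non-high vowel (*zoseho*, *urab*).
*feadlug*: last vowel = /u/, a high vowel → -umu → *feadlugumu*.
*kaga*: last vowel = /a/, a non-high vowel → -eg → *kagaeg*.

feadlugumu, kagaeg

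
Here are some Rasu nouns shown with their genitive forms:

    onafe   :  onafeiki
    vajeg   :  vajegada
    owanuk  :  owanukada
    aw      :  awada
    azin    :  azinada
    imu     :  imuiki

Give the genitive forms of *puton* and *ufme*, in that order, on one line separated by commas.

The pattern is consonant vs. vowel: -ada when the stem ends in a consonant (*vajeg*, *owanuk*, *aw*, *azin*); -iki when the stem ends in a vowel (*onafe*, *imu*).
Since the final sound of *puton* is /n/ (a consonant), it takes -ada, giving *putonada*.
Since the final sound of *ufme* is /e/ (a vowel), it takes -iki, giving *ufmeiki*.

putonada, ufmeiki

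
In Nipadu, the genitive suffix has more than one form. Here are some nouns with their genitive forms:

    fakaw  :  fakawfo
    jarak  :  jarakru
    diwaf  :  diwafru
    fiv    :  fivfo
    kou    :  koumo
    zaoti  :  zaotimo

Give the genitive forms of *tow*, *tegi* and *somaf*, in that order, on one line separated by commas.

The suffix is conditioned by the final sound: -ru when the stem ends in a voiceless consonant (*jarak*, *diwaf*); -fo when the stem ends in a voiced consonant (*fakaw*, *fiv*); -mo when the stem ends in a vowel (*kou*, *zaoti*).
*tow*: final sound = /w/, a voiced consonant → -fo → *towfo*.
*tegi* — final sound /i/ (a vowel) → -mo → *tegimo*.
*somaf* — final sound /f/ (a voiceless consonant) → -ru → *somafru*.

towfo, tegimo, somafru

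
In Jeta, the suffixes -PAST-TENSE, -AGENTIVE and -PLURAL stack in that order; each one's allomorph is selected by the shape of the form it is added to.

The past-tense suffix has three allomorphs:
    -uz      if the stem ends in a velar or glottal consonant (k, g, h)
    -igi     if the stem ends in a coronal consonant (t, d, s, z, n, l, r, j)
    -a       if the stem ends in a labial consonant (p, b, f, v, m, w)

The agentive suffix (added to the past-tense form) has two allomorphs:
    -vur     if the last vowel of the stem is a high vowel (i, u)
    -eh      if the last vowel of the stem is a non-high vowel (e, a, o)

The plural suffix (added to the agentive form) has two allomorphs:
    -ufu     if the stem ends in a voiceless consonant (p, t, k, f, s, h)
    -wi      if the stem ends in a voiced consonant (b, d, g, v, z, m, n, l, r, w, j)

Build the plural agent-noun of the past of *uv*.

uvaehufu

Since the final consonant of *uv* is /v/ (labial), it takes -a, giving *uva*.
The past-tense form *uva* — last vowel /a/ (a non-high vowel) → -eh → *uvaeh*.
Since the final consonant of the agentive form *uvaeh* is /h/ (voiceless), it takes -ufu, giving *uvaehufu*.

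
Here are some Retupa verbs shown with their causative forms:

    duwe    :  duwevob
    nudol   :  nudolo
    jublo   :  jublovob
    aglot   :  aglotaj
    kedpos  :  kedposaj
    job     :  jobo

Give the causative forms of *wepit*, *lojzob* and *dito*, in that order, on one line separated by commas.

wepitaj, lojzobo, ditovob

The suffix is conditioned by the final sound: -aj when the stem ends in a voiceless consonant (*aglot*, *kedpos*); -o when the stem ends in a voiced consonant (*nudol*, *job*); -vob when the stem ends in a vowel (*duwe*, *jublo*).
Since the final sound of *wepit* is /t/ (a voiceless consonant), it takes -aj, giving *wepitaj*.
*lojzob*: final sound = /b/, a voiced consonant → -o → *lojzobo*.
*dito* — final sound /o/ (a vowel) → -vob → *ditovob*.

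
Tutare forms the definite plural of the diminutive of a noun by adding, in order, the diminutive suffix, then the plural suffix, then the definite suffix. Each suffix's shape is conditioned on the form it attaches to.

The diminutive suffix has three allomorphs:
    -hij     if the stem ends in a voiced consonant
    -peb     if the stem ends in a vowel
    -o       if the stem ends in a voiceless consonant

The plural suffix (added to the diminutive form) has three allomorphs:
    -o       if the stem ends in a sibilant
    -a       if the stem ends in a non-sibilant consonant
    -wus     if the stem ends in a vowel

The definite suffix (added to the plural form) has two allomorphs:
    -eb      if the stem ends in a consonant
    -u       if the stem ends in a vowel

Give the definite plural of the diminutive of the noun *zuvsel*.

zuvselhijau

Since the final sound of *zuvsel* is /l/ (a voiced consonant), it takes -hij, giving *zuvselhij*.
Since the final sound of the diminutive form *zuvselhij* is /j/ (a non-sibilant consonant), it takes -a, giving *zuvselhija*.
The final sound of the plural form *zuvselhija* is /a/, which is a vowel, so the definite suffix is -u, giving *zuvselhijau*.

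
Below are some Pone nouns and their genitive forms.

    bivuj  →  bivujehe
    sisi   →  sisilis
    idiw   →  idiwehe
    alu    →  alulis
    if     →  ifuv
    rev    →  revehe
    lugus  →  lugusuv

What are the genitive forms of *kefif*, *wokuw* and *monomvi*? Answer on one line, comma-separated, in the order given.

kefifuv, wokuwehe, monomvilis

The suffix is conditioned by the final sound: -uv when the stem ends in a voiceless consonant (*if*, *lugus*); -ehe when the stem ends in a voiced consonant (*bivuj*, *idiw*, *rev*); -lis when the stem ends in a vowel (*sisi*, *alu*).
*kefif*: final sound = /f/, a voiceless consonant → -uv → *kefifuv*.
*wokuw* — final sound /w/ (a voiced consonant) → -ehe → *wokuwehe*.
Since the final sound of *monomvi* is /i/ (a vowel), it takes -lis, giving *monomvilis*.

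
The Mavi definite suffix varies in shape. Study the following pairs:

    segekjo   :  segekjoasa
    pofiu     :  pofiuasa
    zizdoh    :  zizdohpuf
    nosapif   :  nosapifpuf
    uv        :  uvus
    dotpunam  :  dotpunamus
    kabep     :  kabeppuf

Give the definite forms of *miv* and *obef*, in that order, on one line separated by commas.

The alternation tracks the final sound of the stem — -puf when the stem ends in a voiceless consonant (*zizdoh*, *nosapif*, *kabep*); -us when the stem ends in a voiced consonant (*uv*, *dotpunam*); -asa when the stem ends in a vowel (*segekjo*, *pofiu*).
Since the final sound of *miv* is /v/ (a voiced consonant), it takes -us, giving *mivus*.
*obef*: final sound = /f/, a voiceless consonant → -puf → *obefpuf*.

mivus, obefpuf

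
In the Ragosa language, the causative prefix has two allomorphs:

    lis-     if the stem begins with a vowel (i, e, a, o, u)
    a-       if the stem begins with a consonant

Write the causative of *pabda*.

apabda

The first sound of *pabda* is /p/, which is a consonant, so the prefix is a-, giving *apabda*.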